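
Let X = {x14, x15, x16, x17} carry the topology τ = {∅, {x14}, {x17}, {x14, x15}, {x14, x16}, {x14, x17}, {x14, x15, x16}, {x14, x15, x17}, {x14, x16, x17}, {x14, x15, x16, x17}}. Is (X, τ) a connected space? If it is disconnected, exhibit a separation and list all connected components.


(X, τ) is disconnected; components = [{x17}, {x14, x15, x16}].

Find clopen sets (U ∈ τ with X ∖ U ∈ τ):
  U = ∅, X ∖ U = {x14, x15, x16, x17} — both open, so U is clopen.
  U = {x17}, X ∖ U = {x14, x15, x16} — both open, so U is clopen.
  U = {x14, x15, x16}, X ∖ U = {x17} — both open, so U is clopen.
  U = {x14, x15, x16, x17}, X ∖ U = ∅ — both open, so U is clopen.
Nontrivial clopen(s) exist: e.g. {x17}. So (X, τ) is disconnected.
Compute connected components by grouping points that agree on all clopens:
  component: {x17}
  component: {x14, x15, x16}


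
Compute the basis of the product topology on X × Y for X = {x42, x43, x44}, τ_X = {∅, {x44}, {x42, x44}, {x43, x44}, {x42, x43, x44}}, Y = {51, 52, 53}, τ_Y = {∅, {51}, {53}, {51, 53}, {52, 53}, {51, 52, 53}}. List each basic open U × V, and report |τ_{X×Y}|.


Basis B = {∅ × ∅, {x44} × {51}, {x44} × {53}, {x42, x44} × {51}, {x42, x44} × {53}, {x43, x44} × {51}, {x43, x44} × {53}, {x44} × {51, 53}, {x44} × {52, 53}, {x42, x43, x44} × {51}, {x42, x43, x44} × {53}, {x44} × {51, 52, 53}, {x42, x44} × {51, 53}, {x42, x44} × {52, 53}, {x43, x44} × {51, 53}, {x43, x44} × {52, 53}, {x42, x44} × {51, 52, 53}, {x42, x43, x44} × {51, 53}, {x42, x43, x44} × {52, 53}, {x43, x44} × {51, 52, 53}, {x42, x43, x44} × {51, 52, 53}}; |τ_{X×Y}| = 70.

Enumerate products U × V with U ∈ τ_X, V ∈ τ_Y (deduplicated):
  ∅ × ∅ = {} (∅)
  {x44} × {51} = {(x44,51)}
  {x44} × {53} = {(x44,53)}
  {x42, x44} × {51} = {(x42,51), (x44,51)}
  {x42, x44} × {53} = {(x42,53), (x44,53)}
  {x43, x44} × {51} = {(x43,51), (x44,51)}
  {x43, x44} × {53} = {(x43,53), (x44,53)}
  {x44} × {51, 53} = {(x44,51), (x44,53)}
  {x44} × {52, 53} = {(x44,52), (x44,53)}
  {x42, x43, x44} × {51} = {(x42,51), (x43,51), (x44,51)}
  {x42, x43, x44} × {53} = {(x42,53), (x43,53), (x44,53)}
  {x44} × {51, 52, 53} = {(x44,51), (x44,52), (x44,53)}
  {x42, x44} × {51, 53} = {(x42,51), (x42,53), (x44,51), (x44,53)}
  {x42, x44} × {52, 53} = {(x42,52), (x42,53), (x44,52), (x44,53)}
  {x43, x44} × {51, 53} = {(x43,51), (x43,53), (x44,51), (x44,53)}
  {x43, x44} × {52, 53} = {(x43,52), (x43,53), (x44,52), (x44,53)}
  {x42, x44} × {51, 52, 53} = {(x42,51), (x42,52), (x42,53), (x44,51), (x44,52), (x44,53)}
  {x42, x43, x44} × {51, 53} = {(x42,51), (x42,53), (x43,51), (x43,53), (x44,51), (x44,53)}
  {x42, x43, x44} × {52, 53} = {(x42,52), (x42,53), (x43,52), (x43,53), (x44,52), (x44,53)}
  {x43, x44} × {51, 52, 53} = {(x43,51), (x43,52), (x43,53), (x44,51), (x44,52), (x44,53)}
  {x42, x43, x44} × {51, 52, 53} = {(x42,51), (x42,52), (x42,53), (x43,51), (x43,52), (x43,53), (x44,51), (x44,52), (x44,53)}
These 21 distinct sets form the basis B.
Close under arbitrary unions to get τ_{X×Y}; counting gives |τ_{X×Y}| = 70.


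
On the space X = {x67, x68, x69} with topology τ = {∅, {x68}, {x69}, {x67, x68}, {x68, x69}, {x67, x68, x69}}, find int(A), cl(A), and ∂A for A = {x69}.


int(A) = {x69}, cl(A) = {x69}, ∂A = ∅.

Closed sets in (X, τ) are complements of opens:
  closed(X, τ) = {∅, {x67}, {x69}, {x67, x68}, {x67, x69}, {x67, x68, x69}}.
int(A) = ⋃ {U ∈ τ : U ⊆ A}. Opens contained in A: ∅, {x69}.
Taking the union of these: int(A) = {x69}.
cl(A) = ⋂ {C closed : A ⊆ C}. Closed sets containing A: {x69}, {x67, x69}, {x67, x68, x69}.
Intersecting these: cl(A) = {x69}.
∂A = cl(A) ∖ int(A) = {x69} ∖ {x69} = ∅.


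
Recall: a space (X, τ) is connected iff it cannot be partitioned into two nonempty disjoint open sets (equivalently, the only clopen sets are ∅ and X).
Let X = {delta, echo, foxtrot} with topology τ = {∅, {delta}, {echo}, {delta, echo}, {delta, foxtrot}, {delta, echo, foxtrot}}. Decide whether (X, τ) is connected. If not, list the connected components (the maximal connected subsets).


(X, τ) is disconnected; components = [{echo}, {delta, foxtrot}].

Find clopen sets (U ∈ τ with X ∖ U ∈ τ):
  U = ∅, X ∖ U = {delta, echo, foxtrot} — both open, so U is clopen.
  U = {echo}, X ∖ U = {delta, foxtrot} — both open, so U is clopen.
  U = {delta, foxtrot}, X ∖ U = {echo} — both open, so U is clopen.
  U = {delta, echo, foxtrot}, X ∖ U = ∅ — both open, so U is clopen.
Nontrivial clopen(s) exist: e.g. {echo}. So (X, τ) is disconnected.
Compute connected components by grouping points that agree on all clopens:
  component: {echo}
  component: {delta, foxtrot}


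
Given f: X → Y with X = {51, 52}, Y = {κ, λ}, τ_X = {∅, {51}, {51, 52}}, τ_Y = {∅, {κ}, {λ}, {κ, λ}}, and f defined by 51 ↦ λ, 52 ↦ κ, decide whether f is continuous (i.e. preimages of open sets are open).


f is NOT continuous.

Compute f^{-1}(U) for each U ∈ τ_Y:
  U = ∅: f^{-1}(U) = ∅ ∈ τ_X ✓.
  U = {κ}: f^{-1}(U) = {52} ∉ τ_X ✗.
  U = {λ}: f^{-1}(U) = {51} ∈ τ_X ✓.
  U = {κ, λ}: f^{-1}(U) = {51, 52} ∈ τ_X ✓.
Found U = {κ} with f^{-1}(U) = {52} not in τ_X. Therefore f is NOT continuous.


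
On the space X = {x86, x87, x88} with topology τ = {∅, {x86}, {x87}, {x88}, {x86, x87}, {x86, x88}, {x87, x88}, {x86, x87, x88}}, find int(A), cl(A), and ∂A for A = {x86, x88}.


int(A) = {x86, x88}, cl(A) = {x86, x88}, ∂A = ∅.

Closed sets in (X, τ) are complements of opens:
  closed(X, τ) = {∅, {x86}, {x87}, {x88}, {x86, x87}, {x86, x88}, {x87, x88}, {x86, x87, x88}}.
int(A) = ⋃ {U ∈ τ : U ⊆ A}. Opens contained in A: ∅, {x86}, {x88}, {x86, x88}.
Taking the union of these: int(A) = {x86, x88}.
cl(A) = ⋂ {C closed : A ⊆ C}. Closed sets containing A: {x86, x88}, {x86, x87, x88}.
Intersecting these: cl(A) = {x86, x88}.
∂A = cl(A) ∖ int(A) = {x86, x88} ∖ {x86, x88} = ∅.


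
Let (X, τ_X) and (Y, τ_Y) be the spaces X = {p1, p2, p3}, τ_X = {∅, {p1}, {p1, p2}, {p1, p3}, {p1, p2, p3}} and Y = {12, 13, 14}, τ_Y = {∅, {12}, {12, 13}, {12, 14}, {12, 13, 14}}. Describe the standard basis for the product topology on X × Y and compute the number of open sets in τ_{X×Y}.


Basis B = {∅ × ∅, {p1} × {12}, {p1} × {12, 13}, {p1} × {12, 14}, {p1, p2} × {12}, {p1, p3} × {12}, {p1} × {12, 13, 14}, {p1, p2, p3} × {12}, {p1, p2} × {12, 13}, {p1, p3} × {12, 13}, {p1, p2} × {12, 14}, {p1, p3} × {12, 14}, {p1, p2} × {12, 13, 14}, {p1, p3} × {12, 13, 14}, {p1, p2, p3} × {12, 13}, {p1, p2, p3} × {12, 14}, {p1, p2, p3} × {12, 13, 14}}; |τ_{X×Y}| = 48.

Enumerate products U × V with U ∈ τ_X, V ∈ τ_Y (deduplicated):
  ∅ × ∅ = {} (∅)
  {p1} × {12} = {(p1,12)}
  {p1} × {12, 13} = {(p1,12), (p1,13)}
  {p1} × {12, 14} = {(p1,12), (p1,14)}
  {p1, p2} × {12} = {(p1,12), (p2,12)}
  {p1, p3} × {12} = {(p1,12), (p3,12)}
  {p1} × {12, 13, 14} = {(p1,12), (p1,13), (p1,14)}
  {p1, p2, p3} × {12} = {(p1,12), (p2,12), (p3,12)}
  {p1, p2} × {12, 13} = {(p1,12), (p1,13), (p2,12), (p2,13)}
  {p1, p3} × {12, 13} = {(p1,12), (p1,13), (p3,12), (p3,13)}
  {p1, p2} × {12, 14} = {(p1,12), (p1,14), (p2,12), (p2,14)}
  {p1, p3} × {12, 14} = {(p1,12), (p1,14), (p3,12), (p3,14)}
  {p1, p2} × {12, 13, 14} = {(p1,12), (p1,13), (p1,14), (p2,12), (p2,13), (p2,14)}
  {p1, p3} × {12, 13, 14} = {(p1,12), (p1,13), (p1,14), (p3,12), (p3,13), (p3,14)}
  {p1, p2, p3} × {12, 13} = {(p1,12), (p1,13), (p2,12), (p2,13), (p3,12), (p3,13)}
  {p1, p2, p3} × {12, 14} = {(p1,12), (p1,14), (p2,12), (p2,14), (p3,12), (p3,14)}
  {p1, p2, p3} × {12, 13, 14} = {(p1,12), (p1,13), (p1,14), (p2,12), (p2,13), (p2,14), (p3,12), (p3,13), (p3,14)}
These 17 distinct sets form the basis B.
Close under arbitrary unions to get τ_{X×Y}; counting gives |τ_{X×Y}| = 48.


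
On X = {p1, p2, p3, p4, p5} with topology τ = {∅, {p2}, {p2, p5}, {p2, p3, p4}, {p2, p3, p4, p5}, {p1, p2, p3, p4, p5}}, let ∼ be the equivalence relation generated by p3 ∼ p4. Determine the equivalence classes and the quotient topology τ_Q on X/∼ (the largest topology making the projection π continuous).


X/∼ = {[p1], [p2], [p3=p4], [p5]}; |τ_Q| = 6.

Equivalence classes: [p1], [p2], [p3=p4], [p5].
Quotient map π: X → X/∼ sends p1 ↦ [p1], p2 ↦ [p2], p3 ↦ [p3=p4], p4 ↦ [p3=p4], p5 ↦ [p5].
For each subset V ⊆ X/∼, compute π^{-1}(V) ⊆ X and check whether π^{-1}(V) ∈ τ. V is open in τ_Q iff π^{-1}(V) ∈ τ.
  V = {}: π^{-1}(V) = ∅ ∈ τ ✓.
  V = {[p1]}: π^{-1}(V) = {p1} ∉ τ ✗.
  V = {[p2]}: π^{-1}(V) = {p2} ∈ τ ✓.
  V = {[p1], [p2]}: π^{-1}(V) = {p1, p2} ∉ τ ✗.
  V = {[p3=p4]}: π^{-1}(V) = {p3, p4} ∉ τ ✗.
  V = {[p1], [p3=p4]}: π^{-1}(V) = {p1, p3, p4} ∉ τ ✗.
  V = {[p2], [p3=p4]}: π^{-1}(V) = {p2, p3, p4} ∈ τ ✓.
  V = {[p1], [p2], [p3=p4]}: π^{-1}(V) = {p1, p2, p3, p4} ∉ τ ✗.
  V = {[p5]}: π^{-1}(V) = {p5} ∉ τ ✗.
  V = {[p1], [p5]}: π^{-1}(V) = {p1, p5} ∉ τ ✗.
  V = {[p2], [p5]}: π^{-1}(V) = {p2, p5} ∈ τ ✓.
  V = {[p1], [p2], [p5]}: π^{-1}(V) = {p1, p2, p5} ∉ τ ✗.
  V = {[p3=p4], [p5]}: π^{-1}(V) = {p3, p4, p5} ∉ τ ✗.
  V = {[p1], [p3=p4], [p5]}: π^{-1}(V) = {p1, p3, p4, p5} ∉ τ ✗.
  V = {[p2], [p3=p4], [p5]}: π^{-1}(V) = {p2, p3, p4, p5} ∈ τ ✓.
  V = {[p1], [p2], [p3=p4], [p5]}: π^{-1}(V) = {p1, p2, p3, p4, p5} ∈ τ ✓.
Open sets in the quotient: τ_Q = {{}, {[p2]}, {[p2], [p3=p4]}, {[p2], [p5]}, {[p2], [p3=p4], [p5]}, {[p1], [p2], [p3=p4], [p5]}} (6 elements).


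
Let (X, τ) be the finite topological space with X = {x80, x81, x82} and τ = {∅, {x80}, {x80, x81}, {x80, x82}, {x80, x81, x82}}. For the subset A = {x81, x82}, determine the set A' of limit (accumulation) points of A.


A' = ∅

For each x ∈ X, list the open sets U ∈ τ with x ∈ U, then check whether U ∩ (A ∖ {x}) ≠ ∅ for every such U.
  x = x80: open {x80} ∋ x has {x80} ∩ (A ∖ {x80}) = ∅, so x is NOT a limit point.
  x = x81: open {x80, x81} ∋ x has {x80, x81} ∩ (A ∖ {x81}) = ∅, so x is NOT a limit point.
  x = x82: open {x80, x82} ∋ x has {x80, x82} ∩ (A ∖ {x82}) = ∅, so x is NOT a limit point.
Collecting: A' = ∅.


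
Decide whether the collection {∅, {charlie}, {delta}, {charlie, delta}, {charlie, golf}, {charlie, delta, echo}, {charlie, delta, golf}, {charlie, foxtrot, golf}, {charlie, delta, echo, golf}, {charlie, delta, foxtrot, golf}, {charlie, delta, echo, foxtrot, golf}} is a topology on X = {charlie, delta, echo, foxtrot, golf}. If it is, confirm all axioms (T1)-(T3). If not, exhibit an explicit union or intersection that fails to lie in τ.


τ IS a topology on X.

Axiom (T1): ∅ ∈ τ? Yes; X ∈ τ? Yes.
Axiom (T2/T3): check pairwise unions and intersections of members of τ.
All pairwise intersections and unions checked — each lies in τ. Therefore τ satisfies (T1), (T2), (T3): it IS a topology on X.


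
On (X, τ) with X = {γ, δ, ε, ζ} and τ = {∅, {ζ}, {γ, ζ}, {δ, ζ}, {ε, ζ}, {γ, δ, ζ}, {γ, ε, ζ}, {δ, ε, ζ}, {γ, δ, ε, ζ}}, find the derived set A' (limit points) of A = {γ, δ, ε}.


A' = ∅

For each x ∈ X, list the open sets U ∈ τ with x ∈ U, then check whether U ∩ (A ∖ {x}) ≠ ∅ for every such U.
  x = γ: open {γ, ζ} ∋ x has {γ, ζ} ∩ (A ∖ {γ}) = ∅, so x is NOT a limit point.
  x = δ: open {δ, ζ} ∋ x has {δ, ζ} ∩ (A ∖ {δ}) = ∅, so x is NOT a limit point.
  x = ε: open {ε, ζ} ∋ x has {ε, ζ} ∩ (A ∖ {ε}) = ∅, so x is NOT a limit point.
  x = ζ: open {ζ} ∋ x has {ζ} ∩ (A ∖ {ζ}) = ∅, so x is NOT a limit point.
Collecting: A' = ∅.


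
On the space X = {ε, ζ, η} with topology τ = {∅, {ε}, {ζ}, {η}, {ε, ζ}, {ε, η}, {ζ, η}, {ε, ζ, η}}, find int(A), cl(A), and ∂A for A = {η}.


int(A) = {η}, cl(A) = {η}, ∂A = ∅.

Closed sets in (X, τ) are complements of opens:
  closed(X, τ) = {∅, {ε}, {ζ}, {η}, {ε, ζ}, {ε, η}, {ζ, η}, {ε, ζ, η}}.
int(A) = ⋃ {U ∈ τ : U ⊆ A}. Opens contained in A: ∅, {η}.
Taking the union of these: int(A) = {η}.
cl(A) = ⋂ {C closed : A ⊆ C}. Closed sets containing A: {η}, {ε, η}, {ζ, η}, {ε, ζ, η}.
Intersecting these: cl(A) = {η}.
∂A = cl(A) ∖ int(A) = {η} ∖ {η} = ∅.


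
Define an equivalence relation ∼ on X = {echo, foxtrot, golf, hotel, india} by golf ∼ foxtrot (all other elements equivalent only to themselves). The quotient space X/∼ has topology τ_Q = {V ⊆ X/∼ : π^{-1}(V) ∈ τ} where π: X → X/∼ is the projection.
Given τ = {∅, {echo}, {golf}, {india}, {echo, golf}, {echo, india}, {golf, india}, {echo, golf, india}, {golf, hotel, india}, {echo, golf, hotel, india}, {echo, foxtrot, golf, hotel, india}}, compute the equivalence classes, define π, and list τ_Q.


X/∼ = {[echo], [foxtrot=golf], [hotel], [india]}; |τ_Q| = 5.

Equivalence classes: [echo], [foxtrot=golf], [hotel], [india].
Quotient map π: X → X/∼ sends echo ↦ [echo], foxtrot ↦ [foxtrot=golf], golf ↦ [foxtrot=golf], hotel ↦ [hotel], india ↦ [india].
For each subset V ⊆ X/∼, compute π^{-1}(V) ⊆ X and check whether π^{-1}(V) ∈ τ. V is open in τ_Q iff π^{-1}(V) ∈ τ.
  V = {}: π^{-1}(V) = ∅ ∈ τ ✓.
  V = {[echo]}: π^{-1}(V) = {echo} ∈ τ ✓.
  V = {[foxtrot=golf]}: π^{-1}(V) = {foxtrot, golf} ∉ τ ✗.
  V = {[echo], [foxtrot=golf]}: π^{-1}(V) = {echo, foxtrot, golf} ∉ τ ✗.
  V = {[hotel]}: π^{-1}(V) = {hotel} ∉ τ ✗.
  V = {[echo], [hotel]}: π^{-1}(V) = {echo, hotel} ∉ τ ✗.
  V = {[foxtrot=golf], [hotel]}: π^{-1}(V) = {foxtrot, golf, hotel} ∉ τ ✗.
  V = {[echo], [foxtrot=golf], [hotel]}: π^{-1}(V) = {echo, foxtrot, golf, hotel} ∉ τ ✗.
  V = {[india]}: π^{-1}(V) = {india} ∈ τ ✓.
  V = {[echo], [india]}: π^{-1}(V) = {echo, india} ∈ τ ✓.
  V = {[foxtrot=golf], [india]}: π^{-1}(V) = {foxtrot, golf, india} ∉ τ ✗.
  V = {[echo], [foxtrot=golf], [india]}: π^{-1}(V) = {echo, foxtrot, golf, india} ∉ τ ✗.
  V = {[hotel], [india]}: π^{-1}(V) = {hotel, india} ∉ τ ✗.
  V = {[echo], [hotel], [india]}: π^{-1}(V) = {echo, hotel, india} ∉ τ ✗.
  V = {[foxtrot=golf], [hotel], [india]}: π^{-1}(V) = {foxtrot, golf, hotel, india} ∉ τ ✗.
  V = {[echo], [foxtrot=golf], [hotel], [india]}: π^{-1}(V) = {echo, foxtrot, golf, hotel, india} ∈ τ ✓.
Open sets in the quotient: τ_Q = {{}, {[echo]}, {[india]}, {[echo], [india]}, {[echo], [foxtrot=golf], [hotel], [india]}} (5 elements).


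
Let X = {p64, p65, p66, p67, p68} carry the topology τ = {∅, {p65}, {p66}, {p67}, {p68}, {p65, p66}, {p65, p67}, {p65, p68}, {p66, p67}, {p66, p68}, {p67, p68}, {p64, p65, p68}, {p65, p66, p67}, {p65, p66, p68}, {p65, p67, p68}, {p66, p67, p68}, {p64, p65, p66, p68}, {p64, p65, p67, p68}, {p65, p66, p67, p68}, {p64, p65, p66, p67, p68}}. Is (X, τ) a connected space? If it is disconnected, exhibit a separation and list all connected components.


(X, τ) is disconnected; components = [{p66}, {p67}, {p64, p65, p68}].

Find clopen sets (U ∈ τ with X ∖ U ∈ τ):
  U = ∅, X ∖ U = {p64, p65, p66, p67, p68} — both open, so U is clopen.
  U = {p66}, X ∖ U = {p64, p65, p67, p68} — both open, so U is clopen.
  U = {p67}, X ∖ U = {p64, p65, p66, p68} — both open, so U is clopen.
  U = {p66, p67}, X ∖ U = {p64, p65, p68} — both open, so U is clopen.
  U = {p64, p65, p68}, X ∖ U = {p66, p67} — both open, so U is clopen.
  U = {p64, p65, p66, p68}, X ∖ U = {p67} — both open, so U is clopen.
  U = {p64, p65, p67, p68}, X ∖ U = {p66} — both open, so U is clopen.
  U = {p64, p65, p66, p67, p68}, X ∖ U = ∅ — both open, so U is clopen.
Nontrivial clopen(s) exist: e.g. {p67}. So (X, τ) is disconnected.
Compute connected components by grouping points that agree on all clopens:
  component: {p66}
  component: {p67}
  component: {p64, p65, p68}


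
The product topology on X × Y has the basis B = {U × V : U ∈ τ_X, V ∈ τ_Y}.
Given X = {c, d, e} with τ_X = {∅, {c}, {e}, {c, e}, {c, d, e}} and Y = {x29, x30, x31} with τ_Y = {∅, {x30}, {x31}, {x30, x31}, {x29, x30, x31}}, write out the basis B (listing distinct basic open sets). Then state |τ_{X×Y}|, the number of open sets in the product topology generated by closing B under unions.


Basis B = {∅ × ∅, {c} × {x30}, {c} × {x31}, {e} × {x30}, {e} × {x31}, {c} × {x30, x31}, {c, e} × {x30}, {c, e} × {x31}, {e} × {x30, x31}, {c} × {x29, x30, x31}, {c, d, e} × {x30}, {c, d, e} × {x31}, {e} × {x29, x30, x31}, {c, e} × {x30, x31}, {c, e} × {x29, x30, x31}, {c, d, e} × {x30, x31}, {c, d, e} × {x29, x30, x31}}; |τ_{X×Y}| = 48.

Enumerate products U × V with U ∈ τ_X, V ∈ τ_Y (deduplicated):
  ∅ × ∅ = {} (∅)
  {c} × {x30} = {(c,x30)}
  {c} × {x31} = {(c,x31)}
  {e} × {x30} = {(e,x30)}
  {e} × {x31} = {(e,x31)}
  {c} × {x30, x31} = {(c,x30), (c,x31)}
  {c, e} × {x30} = {(c,x30), (e,x30)}
  {c, e} × {x31} = {(c,x31), (e,x31)}
  {e} × {x30, x31} = {(e,x30), (e,x31)}
  {c} × {x29, x30, x31} = {(c,x29), (c,x30), (c,x31)}
  {c, d, e} × {x30} = {(c,x30), (d,x30), (e,x30)}
  {c, d, e} × {x31} = {(c,x31), (d,x31), (e,x31)}
  {e} × {x29, x30, x31} = {(e,x29), (e,x30), (e,x31)}
  {c, e} × {x30, x31} = {(c,x30), (c,x31), (e,x30), (e,x31)}
  {c, e} × {x29, x30, x31} = {(c,x29), (c,x30), (c,x31), (e,x29), (e,x30), (e,x31)}
  {c, d, e} × {x30, x31} = {(c,x30), (c,x31), (d,x30), (d,x31), (e,x30), (e,x31)}
  {c, d, e} × {x29, x30, x31} = {(c,x29), (c,x30), (c,x31), (d,x29), (d,x30), (d,x31), (e,x29), (e,x30), (e,x31)}
These 17 distinct sets form the basis B.
Close under arbitrary unions to get τ_{X×Y}; counting gives |τ_{X×Y}| = 48.


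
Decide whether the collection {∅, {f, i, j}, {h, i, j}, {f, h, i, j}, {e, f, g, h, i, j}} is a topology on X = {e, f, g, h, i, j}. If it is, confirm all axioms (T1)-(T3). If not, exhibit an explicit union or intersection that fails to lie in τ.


τ is NOT a topology on X.

Axiom (T1): ∅ ∈ τ? Yes; X ∈ τ? Yes.
Axiom (T2/T3): check pairwise unions and intersections of members of τ.
Counterexample for (T3): {f, i, j} ∩ {h, i, j} = {i, j} ∉ τ. Therefore τ is NOT a topology.


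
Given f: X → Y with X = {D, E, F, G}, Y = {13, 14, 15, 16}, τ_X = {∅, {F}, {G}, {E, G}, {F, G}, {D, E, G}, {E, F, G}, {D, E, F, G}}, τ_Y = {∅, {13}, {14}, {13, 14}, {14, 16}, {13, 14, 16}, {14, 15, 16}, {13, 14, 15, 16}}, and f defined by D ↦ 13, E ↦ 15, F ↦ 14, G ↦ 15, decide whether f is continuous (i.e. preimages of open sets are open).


f is NOT continuous.

Compute f^{-1}(U) for each U ∈ τ_Y:
  U = ∅: f^{-1}(U) = ∅ ∈ τ_X ✓.
  U = {13}: f^{-1}(U) = {D} ∉ τ_X ✗.
  U = {14}: f^{-1}(U) = {F} ∈ τ_X ✓.
  U = {13, 14}: f^{-1}(U) = {D, F} ∉ τ_X ✗.
  U = {14, 16}: f^{-1}(U) = {F} ∈ τ_X ✓.
  U = {13, 14, 16}: f^{-1}(U) = {D, F} ∉ τ_X ✗.
  U = {14, 15, 16}: f^{-1}(U) = {E, F, G} ∈ τ_X ✓.
  U = {13, 14, 15, 16}: f^{-1}(U) = {D, E, F, G} ∈ τ_X ✓.
Found U = {13} with f^{-1}(U) = {D} not in τ_X. Therefore f is NOT continuous.


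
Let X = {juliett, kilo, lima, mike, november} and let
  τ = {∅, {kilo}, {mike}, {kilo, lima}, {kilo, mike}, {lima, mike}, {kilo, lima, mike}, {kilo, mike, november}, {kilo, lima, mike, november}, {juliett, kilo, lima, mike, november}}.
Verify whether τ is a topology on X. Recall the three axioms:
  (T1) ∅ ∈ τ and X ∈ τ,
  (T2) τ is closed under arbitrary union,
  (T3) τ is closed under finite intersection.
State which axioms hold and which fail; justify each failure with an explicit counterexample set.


τ is NOT a topology on X.

Axiom (T1): ∅ ∈ τ? Yes; X ∈ τ? Yes.
Axiom (T2/T3): check pairwise unions and intersections of members of τ.
Counterexample for (T3): {kilo, lima} ∩ {lima, mike} = {lima} ∉ τ. Therefore τ is NOT a topology.


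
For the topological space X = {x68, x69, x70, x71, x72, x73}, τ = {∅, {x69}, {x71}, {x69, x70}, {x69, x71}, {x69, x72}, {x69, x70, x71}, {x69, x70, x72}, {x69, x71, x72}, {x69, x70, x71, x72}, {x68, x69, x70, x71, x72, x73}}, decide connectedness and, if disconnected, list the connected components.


(X, τ) is connected.

Find clopen sets (U ∈ τ with X ∖ U ∈ τ):
  U = ∅, X ∖ U = {x68, x69, x70, x71, x72, x73} — both open, so U is clopen.
  U = {x68, x69, x70, x71, x72, x73}, X ∖ U = ∅ — both open, so U is clopen.
Only trivial clopens (∅ and X) exist, so (X, τ) is connected.
Compute connected components by grouping points that agree on all clopens:
  component: {x68, x69, x70, x71, x72, x73}


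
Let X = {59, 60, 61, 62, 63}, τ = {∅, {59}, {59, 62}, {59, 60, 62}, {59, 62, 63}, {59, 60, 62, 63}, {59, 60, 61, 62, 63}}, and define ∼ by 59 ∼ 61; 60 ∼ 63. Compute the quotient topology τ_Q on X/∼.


X/∼ = {[59=61], [60=63], [62]}; |τ_Q| = 2.

Equivalence classes: [59=61], [60=63], [62].
Quotient map π: X → X/∼ sends 59 ↦ [59=61], 60 ↦ [60=63], 61 ↦ [59=61], 62 ↦ [62], 63 ↦ [60=63].
For each subset V ⊆ X/∼, compute π^{-1}(V) ⊆ X and check whether π^{-1}(V) ∈ τ. V is open in τ_Q iff π^{-1}(V) ∈ τ.
  V = {}: π^{-1}(V) = ∅ ∈ τ ✓.
  V = {[59=61]}: π^{-1}(V) = {59, 61} ∉ τ ✗.
  V = {[60=63]}: π^{-1}(V) = {60, 63} ∉ τ ✗.
  V = {[59=61], [60=63]}: π^{-1}(V) = {59, 60, 61, 63} ∉ τ ✗.
  V = {[62]}: π^{-1}(V) = {62} ∉ τ ✗.
  V = {[59=61], [62]}: π^{-1}(V) = {59, 61, 62} ∉ τ ✗.
  V = {[60=63], [62]}: π^{-1}(V) = {60, 62, 63} ∉ τ ✗.
  V = {[59=61], [60=63], [62]}: π^{-1}(V) = {59, 60, 61, 62, 63} ∈ τ ✓.
Open sets in the quotient: τ_Q = {{}, {[59=61], [60=63], [62]}} (2 elements).


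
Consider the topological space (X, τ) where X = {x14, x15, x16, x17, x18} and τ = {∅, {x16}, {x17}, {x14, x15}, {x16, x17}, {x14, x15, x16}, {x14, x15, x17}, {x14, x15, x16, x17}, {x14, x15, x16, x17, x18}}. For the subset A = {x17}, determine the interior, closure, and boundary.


int(A) = {x17}, cl(A) = {x17, x18}, ∂A = {x18}.

Closed sets in (X, τ) are complements of opens:
  closed(X, τ) = {∅, {x18}, {x16, x18}, {x17, x18}, {x14, x15, x18}, {x16, x17, x18}, {x14, x15, x16, x18}, {x14, x15, x17, x18}, {x14, x15, x16, x17, x18}}.
int(A) = ⋃ {U ∈ τ : U ⊆ A}. Opens contained in A: ∅, {x17}.
Taking the union of these: int(A) = {x17}.
cl(A) = ⋂ {C closed : A ⊆ C}. Closed sets containing A: {x17, x18}, {x16, x17, x18}, {x14, x15, x17, x18}, {x14, x15, x16, x17, x18}.
Intersecting these: cl(A) = {x17, x18}.
∂A = cl(A) ∖ int(A) = {x17, x18} ∖ {x17} = {x18}.


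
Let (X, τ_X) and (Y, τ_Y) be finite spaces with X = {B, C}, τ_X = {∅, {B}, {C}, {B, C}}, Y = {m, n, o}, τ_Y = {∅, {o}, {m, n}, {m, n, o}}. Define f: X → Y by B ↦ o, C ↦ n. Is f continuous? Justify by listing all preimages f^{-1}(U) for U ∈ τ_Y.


f IS continuous.

Compute f^{-1}(U) for each U ∈ τ_Y:
  U = ∅: f^{-1}(U) = ∅ ∈ τ_X ✓.
  U = {o}: f^{-1}(U) = {B} ∈ τ_X ✓.
  U = {m, n}: f^{-1}(U) = {C} ∈ τ_X ✓.
  U = {m, n, o}: f^{-1}(U) = {B, C} ∈ τ_X ✓.
Every preimage lies in τ_X, so f IS continuous.


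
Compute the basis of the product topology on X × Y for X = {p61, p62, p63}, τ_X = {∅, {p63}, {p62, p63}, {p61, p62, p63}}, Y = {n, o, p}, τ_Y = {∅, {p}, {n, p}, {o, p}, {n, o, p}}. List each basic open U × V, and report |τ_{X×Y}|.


Basis B = {∅ × ∅, {p63} × {p}, {p62, p63} × {p}, {p63} × {n, p}, {p63} × {o, p}, {p61, p62, p63} × {p}, {p63} × {n, o, p}, {p62, p63} × {n, p}, {p62, p63} × {o, p}, {p61, p62, p63} × {n, p}, {p61, p62, p63} × {o, p}, {p62, p63} × {n, o, p}, {p61, p62, p63} × {n, o, p}}; |τ_{X×Y}| = 30.

Enumerate products U × V with U ∈ τ_X, V ∈ τ_Y (deduplicated):
  ∅ × ∅ = {} (∅)
  {p63} × {p} = {(p63,p)}
  {p62, p63} × {p} = {(p62,p), (p63,p)}
  {p63} × {n, p} = {(p63,n), (p63,p)}
  {p63} × {o, p} = {(p63,o), (p63,p)}
  {p61, p62, p63} × {p} = {(p61,p), (p62,p), (p63,p)}
  {p63} × {n, o, p} = {(p63,n), (p63,o), (p63,p)}
  {p62, p63} × {n, p} = {(p62,n), (p62,p), (p63,n), (p63,p)}
  {p62, p63} × {o, p} = {(p62,o), (p62,p), (p63,o), (p63,p)}
  {p61, p62, p63} × {n, p} = {(p61,n), (p61,p), (p62,n), (p62,p), (p63,n), (p63,p)}
  {p61, p62, p63} × {o, p} = {(p61,o), (p61,p), (p62,o), (p62,p), (p63,o), (p63,p)}
  {p62, p63} × {n, o, p} = {(p62,n), (p62,o), (p62,p), (p63,n), (p63,o), (p63,p)}
  {p61, p62, p63} × {n, o, p} = {(p61,n), (p61,o), (p61,p), (p62,n), (p62,o), (p62,p), (p63,n), (p63,o), (p63,p)}
These 13 distinct sets form the basis B.
Close under arbitrary unions to get τ_{X×Y}; counting gives |τ_{X×Y}| = 30.


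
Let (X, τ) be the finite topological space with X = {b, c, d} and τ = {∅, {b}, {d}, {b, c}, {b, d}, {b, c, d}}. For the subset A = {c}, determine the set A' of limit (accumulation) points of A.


A' = ∅

For each x ∈ X, list the open sets U ∈ τ with x ∈ U, then check whether U ∩ (A ∖ {x}) ≠ ∅ for every such U.
  x = b: open {b} ∋ x has {b} ∩ (A ∖ {b}) = ∅, so x is NOT a limit point.
  x = c: open {b, c} ∋ x has {b, c} ∩ (A ∖ {c}) = ∅, so x is NOT a limit point.
  x = d: open {d} ∋ x has {d} ∩ (A ∖ {d}) = ∅, so x is NOT a limit point.
Collecting: A' = ∅.


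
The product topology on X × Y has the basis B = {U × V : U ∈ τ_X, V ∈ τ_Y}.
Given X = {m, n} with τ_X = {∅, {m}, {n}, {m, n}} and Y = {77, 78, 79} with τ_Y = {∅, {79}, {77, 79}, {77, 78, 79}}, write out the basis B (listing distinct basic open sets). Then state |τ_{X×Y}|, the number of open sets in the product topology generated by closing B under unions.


Basis B = {∅ × ∅, {m} × {79}, {n} × {79}, {m} × {77, 79}, {m, n} × {79}, {n} × {77, 79}, {m} × {77, 78, 79}, {n} × {77, 78, 79}, {m, n} × {77, 79}, {m, n} × {77, 78, 79}}; |τ_{X×Y}| = 16.

Enumerate products U × V with U ∈ τ_X, V ∈ τ_Y (deduplicated):
  ∅ × ∅ = {} (∅)
  {m} × {79} = {(m,79)}
  {n} × {79} = {(n,79)}
  {m} × {77, 79} = {(m,77), (m,79)}
  {m, n} × {79} = {(m,79), (n,79)}
  {n} × {77, 79} = {(n,77), (n,79)}
  {m} × {77, 78, 79} = {(m,77), (m,78), (m,79)}
  {n} × {77, 78, 79} = {(n,77), (n,78), (n,79)}
  {m, n} × {77, 79} = {(m,77), (m,79), (n,77), (n,79)}
  {m, n} × {77, 78, 79} = {(m,77), (m,78), (m,79), (n,77), (n,78), (n,79)}
These 10 distinct sets form the basis B.
Close under arbitrary unions to get τ_{X×Y}; counting gives |τ_{X×Y}| = 16.


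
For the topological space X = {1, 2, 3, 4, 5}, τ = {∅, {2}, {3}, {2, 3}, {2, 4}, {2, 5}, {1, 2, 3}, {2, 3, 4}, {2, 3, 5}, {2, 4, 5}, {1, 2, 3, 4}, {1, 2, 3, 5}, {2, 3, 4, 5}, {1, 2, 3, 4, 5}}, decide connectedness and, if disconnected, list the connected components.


(X, τ) is connected.

Find clopen sets (U ∈ τ with X ∖ U ∈ τ):
  U = ∅, X ∖ U = {1, 2, 3, 4, 5} — both open, so U is clopen.
  U = {1, 2, 3, 4, 5}, X ∖ U = ∅ — both open, so U is clopen.
Only trivial clopens (∅ and X) exist, so (X, τ) is connected.
Compute connected components by grouping points that agree on all clopens:
  component: {1, 2, 3, 4, 5}


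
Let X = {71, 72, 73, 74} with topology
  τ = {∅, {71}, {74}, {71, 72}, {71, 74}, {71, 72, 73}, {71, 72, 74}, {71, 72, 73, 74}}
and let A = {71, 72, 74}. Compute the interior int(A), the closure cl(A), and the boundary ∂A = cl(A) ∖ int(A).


int(A) = {71, 72, 74}, cl(A) = {71, 72, 73, 74}, ∂A = {73}.

Closed sets in (X, τ) are complements of opens:
  closed(X, τ) = {∅, {73}, {74}, {72, 73}, {73, 74}, {71, 72, 73}, {72, 73, 74}, {71, 72, 73, 74}}.
int(A) = ⋃ {U ∈ τ : U ⊆ A}. Opens contained in A: ∅, {71}, {74}, {71, 72}, {71, 74}, {71, 72, 74}.
Taking the union of these: int(A) = {71, 72, 74}.
cl(A) = ⋂ {C closed : A ⊆ C}. Closed sets containing A: {71, 72, 73, 74}.
Intersecting these: cl(A) = {71, 72, 73, 74}.
∂A = cl(A) ∖ int(A) = {71, 72, 73, 74} ∖ {71, 72, 74} = {73}.


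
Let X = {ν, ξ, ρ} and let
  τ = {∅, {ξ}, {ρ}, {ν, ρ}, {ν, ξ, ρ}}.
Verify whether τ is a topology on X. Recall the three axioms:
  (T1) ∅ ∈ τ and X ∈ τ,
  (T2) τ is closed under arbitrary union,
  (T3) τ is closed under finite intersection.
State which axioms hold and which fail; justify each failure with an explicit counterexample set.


τ is NOT a topology on X.

Axiom (T1): ∅ ∈ τ? Yes; X ∈ τ? Yes.
Axiom (T2/T3): check pairwise unions and intersections of members of τ.
Counterexample for (T2): {ξ} ∪ {ρ} = {ξ, ρ} ∉ τ. Therefore τ is NOT a topology.


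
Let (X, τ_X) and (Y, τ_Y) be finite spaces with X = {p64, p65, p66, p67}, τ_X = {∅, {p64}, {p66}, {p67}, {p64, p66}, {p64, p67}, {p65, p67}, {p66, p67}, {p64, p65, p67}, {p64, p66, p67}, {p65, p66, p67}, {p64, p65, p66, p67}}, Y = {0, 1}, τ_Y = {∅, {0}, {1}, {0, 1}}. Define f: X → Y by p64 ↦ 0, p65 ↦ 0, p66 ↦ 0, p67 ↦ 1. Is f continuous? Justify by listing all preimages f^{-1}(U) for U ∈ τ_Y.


f is NOT continuous.

Compute f^{-1}(U) for each U ∈ τ_Y:
  U = ∅: f^{-1}(U) = ∅ ∈ τ_X ✓.
  U = {0}: f^{-1}(U) = {p64, p65, p66} ∉ τ_X ✗.
  U = {1}: f^{-1}(U) = {p67} ∈ τ_X ✓.
  U = {0, 1}: f^{-1}(U) = {p64, p65, p66, p67} ∈ τ_X ✓.
Found U = {0} with f^{-1}(U) = {p64, p65, p66} not in τ_X. Therefore f is NOT continuous.


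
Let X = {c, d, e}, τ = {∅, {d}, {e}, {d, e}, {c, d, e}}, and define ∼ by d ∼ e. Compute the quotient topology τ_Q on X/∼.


X/∼ = {[c], [d=e]}; |τ_Q| = 3.

Equivalence classes: [c], [d=e].
Quotient map π: X → X/∼ sends c ↦ [c], d ↦ [d=e], e ↦ [d=e].
For each subset V ⊆ X/∼, compute π^{-1}(V) ⊆ X and check whether π^{-1}(V) ∈ τ. V is open in τ_Q iff π^{-1}(V) ∈ τ.
  V = {}: π^{-1}(V) = ∅ ∈ τ ✓.
  V = {[c]}: π^{-1}(V) = {c} ∉ τ ✗.
  V = {[d=e]}: π^{-1}(V) = {d, e} ∈ τ ✓.
  V = {[c], [d=e]}: π^{-1}(V) = {c, d, e} ∈ τ ✓.
Open sets in the quotient: τ_Q = {{}, {[d=e]}, {[c], [d=e]}} (3 elements).


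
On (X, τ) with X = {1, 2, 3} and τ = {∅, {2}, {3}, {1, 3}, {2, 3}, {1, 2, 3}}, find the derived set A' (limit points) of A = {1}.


A' = ∅

For each x ∈ X, list the open sets U ∈ τ with x ∈ U, then check whether U ∩ (A ∖ {x}) ≠ ∅ for every such U.
  x = 1: open {1, 3} ∋ x has {1, 3} ∩ (A ∖ {1}) = ∅, so x is NOT a limit point.
  x = 2: open {2} ∋ x has {2} ∩ (A ∖ {2}) = ∅, so x is NOT a limit point.
  x = 3: open {3} ∋ x has {3} ∩ (A ∖ {3}) = ∅, so x is NOT a limit point.
Collecting: A' = ∅.


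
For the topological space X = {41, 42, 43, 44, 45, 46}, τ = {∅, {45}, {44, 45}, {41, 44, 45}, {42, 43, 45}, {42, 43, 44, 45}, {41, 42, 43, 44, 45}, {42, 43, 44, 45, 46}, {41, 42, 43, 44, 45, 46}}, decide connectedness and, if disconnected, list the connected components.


(X, τ) is connected.

Find clopen sets (U ∈ τ with X ∖ U ∈ τ):
  U = ∅, X ∖ U = {41, 42, 43, 44, 45, 46} — both open, so U is clopen.
  U = {41, 42, 43, 44, 45, 46}, X ∖ U = ∅ — both open, so U is clopen.
Only trivial clopens (∅ and X) exist, so (X, τ) is connected.
Compute connected components by grouping points that agree on all clopens:
  component: {41, 42, 43, 44, 45, 46}


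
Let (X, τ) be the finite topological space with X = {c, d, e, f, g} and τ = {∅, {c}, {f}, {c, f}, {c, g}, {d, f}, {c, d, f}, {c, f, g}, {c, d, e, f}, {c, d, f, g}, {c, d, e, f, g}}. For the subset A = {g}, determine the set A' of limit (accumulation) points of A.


A' = ∅

For each x ∈ X, list the open sets U ∈ τ with x ∈ U, then check whether U ∩ (A ∖ {x}) ≠ ∅ for every such U.
  x = c: open {c} ∋ x has {c} ∩ (A ∖ {c}) = ∅, so x is NOT a limit point.
  x = d: open {d, f} ∋ x has {d, f} ∩ (A ∖ {d}) = ∅, so x is NOT a limit point.
  x = e: open {c, d, e, f} ∋ x has {c, d, e, f} ∩ (A ∖ {e}) = ∅, so x is NOT a limit point.
  x = f: open {f} ∋ x has {f} ∩ (A ∖ {f}) = ∅, so x is NOT a limit point.
  x = g: open {c, g} ∋ x has {c, g} ∩ (A ∖ {g}) = ∅, so x is NOT a limit point.
Collecting: A' = ∅.


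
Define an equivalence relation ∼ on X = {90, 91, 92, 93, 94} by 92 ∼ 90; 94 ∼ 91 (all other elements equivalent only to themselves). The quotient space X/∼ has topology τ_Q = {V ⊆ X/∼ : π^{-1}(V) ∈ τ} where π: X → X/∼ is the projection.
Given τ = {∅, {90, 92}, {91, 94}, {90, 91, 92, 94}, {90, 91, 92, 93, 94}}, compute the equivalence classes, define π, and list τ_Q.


X/∼ = {[90=92], [91=94], [93]}; |τ_Q| = 5.

Equivalence classes: [90=92], [91=94], [93].
Quotient map π: X → X/∼ sends 90 ↦ [90=92], 91 ↦ [91=94], 92 ↦ [90=92], 93 ↦ [93], 94 ↦ [91=94].
For each subset V ⊆ X/∼, compute π^{-1}(V) ⊆ X and check whether π^{-1}(V) ∈ τ. V is open in τ_Q iff π^{-1}(V) ∈ τ.
  V = {}: π^{-1}(V) = ∅ ∈ τ ✓.
  V = {[90=92]}: π^{-1}(V) = {90, 92} ∈ τ ✓.
  V = {[91=94]}: π^{-1}(V) = {91, 94} ∈ τ ✓.
  V = {[90=92], [91=94]}: π^{-1}(V) = {90, 91, 92, 94} ∈ τ ✓.
  V = {[93]}: π^{-1}(V) = {93} ∉ τ ✗.
  V = {[90=92], [93]}: π^{-1}(V) = {90, 92, 93} ∉ τ ✗.
  V = {[91=94], [93]}: π^{-1}(V) = {91, 93, 94} ∉ τ ✗.
  V = {[90=92], [91=94], [93]}: π^{-1}(V) = {90, 91, 92, 93, 94} ∈ τ ✓.
Open sets in the quotient: τ_Q = {{}, {[90=92]}, {[91=94]}, {[90=92], [91=94]}, {[90=92], [91=94], [93]}} (5 elements).


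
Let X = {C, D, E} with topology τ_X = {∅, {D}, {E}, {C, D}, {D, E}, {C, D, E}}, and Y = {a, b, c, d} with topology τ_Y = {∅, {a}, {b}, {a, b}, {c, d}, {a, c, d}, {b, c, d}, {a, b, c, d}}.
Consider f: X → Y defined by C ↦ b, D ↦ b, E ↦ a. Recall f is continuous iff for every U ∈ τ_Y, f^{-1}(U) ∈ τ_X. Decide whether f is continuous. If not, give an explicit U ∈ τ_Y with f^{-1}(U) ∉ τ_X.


f IS continuous.

Compute f^{-1}(U) for each U ∈ τ_Y:
  U = ∅: f^{-1}(U) = ∅ ∈ τ_X ✓.
  U = {a}: f^{-1}(U) = {E} ∈ τ_X ✓.
  U = {b}: f^{-1}(U) = {C, D} ∈ τ_X ✓.
  U = {a, b}: f^{-1}(U) = {C, D, E} ∈ τ_X ✓.
  U = {c, d}: f^{-1}(U) = ∅ ∈ τ_X ✓.
  U = {a, c, d}: f^{-1}(U) = {E} ∈ τ_X ✓.
  U = {b, c, d}: f^{-1}(U) = {C, D} ∈ τ_X ✓.
  U = {a, b, c, d}: f^{-1}(U) = {C, D, E} ∈ τ_X ✓.
Every preimage lies in τ_X, so f IS continuous.


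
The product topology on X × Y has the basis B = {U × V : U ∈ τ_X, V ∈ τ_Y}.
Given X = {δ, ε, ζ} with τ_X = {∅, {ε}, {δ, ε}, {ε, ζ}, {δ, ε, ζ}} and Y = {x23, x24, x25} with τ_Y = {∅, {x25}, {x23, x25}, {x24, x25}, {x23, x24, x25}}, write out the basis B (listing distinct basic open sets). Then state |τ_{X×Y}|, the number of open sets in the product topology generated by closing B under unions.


Basis B = {∅ × ∅, {ε} × {x25}, {δ, ε} × {x25}, {ε} × {x23, x25}, {ε} × {x24, x25}, {ε, ζ} × {x25}, {δ, ε, ζ} × {x25}, {ε} × {x23, x24, x25}, {δ, ε} × {x23, x25}, {δ, ε} × {x24, x25}, {ε, ζ} × {x23, x25}, {ε, ζ} × {x24, x25}, {δ, ε} × {x23, x24, x25}, {δ, ε, ζ} × {x23, x25}, {δ, ε, ζ} × {x24, x25}, {ε, ζ} × {x23, x24, x25}, {δ, ε, ζ} × {x23, x24, x25}}; |τ_{X×Y}| = 48.

Enumerate products U × V with U ∈ τ_X, V ∈ τ_Y (deduplicated):
  ∅ × ∅ = {} (∅)
  {ε} × {x25} = {(ε,x25)}
  {δ, ε} × {x25} = {(δ,x25), (ε,x25)}
  {ε} × {x23, x25} = {(ε,x23), (ε,x25)}
  {ε} × {x24, x25} = {(ε,x24), (ε,x25)}
  {ε, ζ} × {x25} = {(ε,x25), (ζ,x25)}
  {δ, ε, ζ} × {x25} = {(δ,x25), (ε,x25), (ζ,x25)}
  {ε} × {x23, x24, x25} = {(ε,x23), (ε,x24), (ε,x25)}
  {δ, ε} × {x23, x25} = {(δ,x23), (δ,x25), (ε,x23), (ε,x25)}
  {δ, ε} × {x24, x25} = {(δ,x24), (δ,x25), (ε,x24), (ε,x25)}
  {ε, ζ} × {x23, x25} = {(ε,x23), (ε,x25), (ζ,x23), (ζ,x25)}
  {ε, ζ} × {x24, x25} = {(ε,x24), (ε,x25), (ζ,x24), (ζ,x25)}
  {δ, ε} × {x23, x24, x25} = {(δ,x23), (δ,x24), (δ,x25), (ε,x23), (ε,x24), (ε,x25)}
  {δ, ε, ζ} × {x23, x25} = {(δ,x23), (δ,x25), (ε,x23), (ε,x25), (ζ,x23), (ζ,x25)}
  {δ, ε, ζ} × {x24, x25} = {(δ,x24), (δ,x25), (ε,x24), (ε,x25), (ζ,x24), (ζ,x25)}
  {ε, ζ} × {x23, x24, x25} = {(ε,x23), (ε,x24), (ε,x25), (ζ,x23), (ζ,x24), (ζ,x25)}
  {δ, ε, ζ} × {x23, x24, x25} = {(δ,x23), (δ,x24), (δ,x25), (ε,x23), (ε,x24), (ε,x25), (ζ,x23), (ζ,x24), (ζ,x25)}
These 17 distinct sets form the basis B.
Close under arbitrary unions to get τ_{X×Y}; counting gives |τ_{X×Y}| = 48.


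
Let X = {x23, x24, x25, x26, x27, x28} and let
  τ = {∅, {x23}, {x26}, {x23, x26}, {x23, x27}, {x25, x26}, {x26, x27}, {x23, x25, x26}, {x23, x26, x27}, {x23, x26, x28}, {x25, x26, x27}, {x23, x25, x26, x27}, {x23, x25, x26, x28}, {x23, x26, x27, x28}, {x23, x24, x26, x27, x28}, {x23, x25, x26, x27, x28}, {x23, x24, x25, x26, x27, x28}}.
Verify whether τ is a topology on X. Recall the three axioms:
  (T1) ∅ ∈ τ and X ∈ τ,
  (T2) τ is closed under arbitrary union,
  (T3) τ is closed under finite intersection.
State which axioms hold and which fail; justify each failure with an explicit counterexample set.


τ is NOT a topology on X.

Axiom (T1): ∅ ∈ τ? Yes; X ∈ τ? Yes.
Axiom (T2/T3): check pairwise unions and intersections of members of τ.
Counterexample for (T3): {x23, x27} ∩ {x26, x27} = {x27} ∉ τ. Therefore τ is NOT a topology.


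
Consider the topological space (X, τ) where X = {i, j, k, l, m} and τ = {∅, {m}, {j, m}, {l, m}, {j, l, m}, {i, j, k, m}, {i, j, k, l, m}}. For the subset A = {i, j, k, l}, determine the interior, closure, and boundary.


int(A) = ∅, cl(A) = {i, j, k, l}, ∂A = {i, j, k, l}.

Closed sets in (X, τ) are complements of opens:
  closed(X, τ) = {∅, {l}, {i, k}, {i, j, k}, {i, k, l}, {i, j, k, l}, {i, j, k, l, m}}.
int(A) = ⋃ {U ∈ τ : U ⊆ A}. Opens contained in A: ∅.
Taking the union of these: int(A) = ∅.
cl(A) = ⋂ {C closed : A ⊆ C}. Closed sets containing A: {i, j, k, l}, {i, j, k, l, m}.
Intersecting these: cl(A) = {i, j, k, l}.
∂A = cl(A) ∖ int(A) = {i, j, k, l} ∖ ∅ = {i, j, k, l}.


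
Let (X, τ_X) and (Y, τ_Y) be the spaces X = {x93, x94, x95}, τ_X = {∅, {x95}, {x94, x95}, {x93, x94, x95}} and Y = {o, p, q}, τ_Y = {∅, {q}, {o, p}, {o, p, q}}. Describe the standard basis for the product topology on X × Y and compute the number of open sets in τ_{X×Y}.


Basis B = {∅ × ∅, {x95} × {q}, {x94, x95} × {q}, {x95} × {o, p}, {x93, x94, x95} × {q}, {x95} × {o, p, q}, {x94, x95} × {o, p}, {x93, x94, x95} × {o, p}, {x94, x95} × {o, p, q}, {x93, x94, x95} × {o, p, q}}; |τ_{X×Y}| = 16.

Enumerate products U × V with U ∈ τ_X, V ∈ τ_Y (deduplicated):
  ∅ × ∅ = {} (∅)
  {x95} × {q} = {(x95,q)}
  {x94, x95} × {q} = {(x94,q), (x95,q)}
  {x95} × {o, p} = {(x95,o), (x95,p)}
  {x93, x94, x95} × {q} = {(x93,q), (x94,q), (x95,q)}
  {x95} × {o, p, q} = {(x95,o), (x95,p), (x95,q)}
  {x94, x95} × {o, p} = {(x94,o), (x94,p), (x95,o), (x95,p)}
  {x93, x94, x95} × {o, p} = {(x93,o), (x93,p), (x94,o), (x94,p), (x95,o), (x95,p)}
  {x94, x95} × {o, p, q} = {(x94,o), (x94,p), (x94,q), (x95,o), (x95,p), (x95,q)}
  {x93, x94, x95} × {o, p, q} = {(x93,o), (x93,p), (x93,q), (x94,o), (x94,p), (x94,q), (x95,o), (x95,p), (x95,q)}
These 10 distinct sets form the basis B.
Close under arbitrary unions to get τ_{X×Y}; counting gives |τ_{X×Y}| = 16.


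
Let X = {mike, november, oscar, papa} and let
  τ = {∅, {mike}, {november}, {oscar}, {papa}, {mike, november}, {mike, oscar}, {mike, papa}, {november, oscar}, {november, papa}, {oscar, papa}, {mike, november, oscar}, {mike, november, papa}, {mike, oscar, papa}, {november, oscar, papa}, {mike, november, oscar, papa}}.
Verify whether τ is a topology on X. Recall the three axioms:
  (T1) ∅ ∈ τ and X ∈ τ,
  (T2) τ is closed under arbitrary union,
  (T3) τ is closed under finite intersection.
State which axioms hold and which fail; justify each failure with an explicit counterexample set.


τ IS a topology on X.

Axiom (T1): ∅ ∈ τ? Yes; X ∈ τ? Yes.
Axiom (T2/T3): check pairwise unions and intersections of members of τ.
All pairwise intersections and unions checked — each lies in τ. Therefore τ satisfies (T1), (T2), (T3): it IS a topology on X.
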